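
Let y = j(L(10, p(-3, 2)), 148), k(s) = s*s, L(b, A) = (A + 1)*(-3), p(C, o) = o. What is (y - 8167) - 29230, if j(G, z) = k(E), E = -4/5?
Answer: -934909/25 ≈ -37396.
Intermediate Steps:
L(b, A) = -3 - 3*A (L(b, A) = (1 + A)*(-3) = -3 - 3*A)
E = -⅘ (E = -4*⅕ = -⅘ ≈ -0.80000)
k(s) = s²
j(G, z) = 16/25 (j(G, z) = (-⅘)² = 16/25)
y = 16/25 ≈ 0.64000
(y - 8167) - 29230 = (16/25 - 8167) - 29230 = -204159/25 - 29230 = -934909/25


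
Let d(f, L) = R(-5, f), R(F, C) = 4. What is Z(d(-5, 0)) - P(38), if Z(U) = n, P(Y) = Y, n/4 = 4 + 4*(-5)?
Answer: -102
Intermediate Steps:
n = -64 (n = 4*(4 + 4*(-5)) = 4*(4 - 20) = 4*(-16) = -64)
d(f, L) = 4
Z(U) = -64
Z(d(-5, 0)) - P(38) = -64 - 1*38 = -64 - 38 = -102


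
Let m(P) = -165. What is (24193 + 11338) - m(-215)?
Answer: 35696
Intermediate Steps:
(24193 + 11338) - m(-215) = (24193 + 11338) - 1*(-165) = 35531 + 165 = 35696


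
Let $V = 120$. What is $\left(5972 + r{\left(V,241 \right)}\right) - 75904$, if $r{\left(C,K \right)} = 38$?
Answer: $-69894$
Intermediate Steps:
$\left(5972 + r{\left(V,241 \right)}\right) - 75904 = \left(5972 + 38\right) - 75904 = 6010 - 75904 = -69894$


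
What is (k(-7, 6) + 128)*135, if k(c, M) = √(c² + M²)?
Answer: 17280 + 135*√85 ≈ 18525.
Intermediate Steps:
k(c, M) = √(M² + c²)
(k(-7, 6) + 128)*135 = (√(6² + (-7)²) + 128)*135 = (√(36 + 49) + 128)*135 = (√85 + 128)*135 = (128 + √85)*135 = 17280 + 135*√85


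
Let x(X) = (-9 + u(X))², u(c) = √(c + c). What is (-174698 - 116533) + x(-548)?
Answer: -292246 - 36*I*√274 ≈ -2.9225e+5 - 595.91*I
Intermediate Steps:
u(c) = √2*√c (u(c) = √(2*c) = √2*√c)
x(X) = (-9 + √2*√X)²
(-174698 - 116533) + x(-548) = (-174698 - 116533) + (-9 + √2*√(-548))² = -291231 + (-9 + √2*(2*I*√137))² = -291231 + (-9 + 2*I*√274)²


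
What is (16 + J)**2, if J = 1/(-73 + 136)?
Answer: 1018081/3969 ≈ 256.51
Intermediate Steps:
J = 1/63 ≈ 0.015873
(16 + J)**2 = (16 + 1/63)**2 = (1009/63)**2 = 1018081/3969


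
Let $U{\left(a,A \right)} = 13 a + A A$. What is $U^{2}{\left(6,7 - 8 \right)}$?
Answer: $6241$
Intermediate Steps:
$U{\left(a,A \right)} = A^{2} + 13 a$ ($U{\left(a,A \right)} = 13 a + A^{2} = A^{2} + 13 a$)
$U^{2}{\left(6,7 - 8 \right)} = \left(\left(7 - 8\right)^{2} + 13 \cdot 6\right)^{2} = \left(\left(-1\right)^{2} + 78\right)^{2} = \left(1 + 78\right)^{2} = 79^{2} = 6241$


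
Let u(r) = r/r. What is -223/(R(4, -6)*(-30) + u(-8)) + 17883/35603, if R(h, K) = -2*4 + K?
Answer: -410726/14988863 ≈ -0.027402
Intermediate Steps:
R(h, K) = -8 + K
u(r) = 1
-223/(R(4, -6)*(-30) + u(-8)) + 17883/35603 = -223/((-8 - 6)*(-30) + 1) + 17883/35603 = -223/(-14*(-30) + 1) + 17883*(1/35603) = -223/(420 + 1) + 17883/35603 = -223/421 + 17883/35603 = -410726/14988863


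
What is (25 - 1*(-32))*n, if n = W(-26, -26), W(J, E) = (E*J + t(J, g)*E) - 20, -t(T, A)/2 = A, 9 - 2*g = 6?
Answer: 41838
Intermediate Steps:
g = 3/2 (g = 9/2 - ½*6 = 9/2 - 3 = 3/2 ≈ 1.5000)
t(T, A) = -2*A
W(J, E) = -20 - 3*E + E*J (W(J, E) = (E*J + (-2*3/2)*E) - 20 = (E*J - 3*E) - 20 = (-3*E + E*J) - 20 = -20 - 3*E + E*J)
n = 734 (n = -20 - 3*(-26) - 26*(-26) = -20 + 78 + 676 = 734)
(25 - 1*(-32))*n = (25 - 1*(-32))*734 = (25 + 32)*734 = 57*734 = 41838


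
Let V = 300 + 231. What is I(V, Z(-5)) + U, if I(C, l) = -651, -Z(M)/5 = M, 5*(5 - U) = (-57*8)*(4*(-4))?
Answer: -10526/5 ≈ -2105.2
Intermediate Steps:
U = -7271/5 (U = 5 - (-57*8)*4*(-4)/5 = 5 - (-456)*(-16)/5 = 5 - 1/5*7296 = 5 - 7296/5 = -7271/5 ≈ -1454.2)
Z(M) = -5*M
V = 531
I(V, Z(-5)) + U = -651 - 7271/5 = -10526/5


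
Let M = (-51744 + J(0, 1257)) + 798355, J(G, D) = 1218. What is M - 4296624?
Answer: -3548795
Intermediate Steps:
M = 747829 (M = (-51744 + 1218) + 798355 = -50526 + 798355 = 747829)
M - 4296624 = 747829 - 4296624 = -3548795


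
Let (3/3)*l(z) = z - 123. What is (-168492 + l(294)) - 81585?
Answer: -249906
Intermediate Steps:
l(z) = -123 + z (l(z) = z - 123 = -123 + z)
(-168492 + l(294)) - 81585 = (-168492 + (-123 + 294)) - 81585 = (-168492 + 171) - 81585 = -168321 - 81585 = -249906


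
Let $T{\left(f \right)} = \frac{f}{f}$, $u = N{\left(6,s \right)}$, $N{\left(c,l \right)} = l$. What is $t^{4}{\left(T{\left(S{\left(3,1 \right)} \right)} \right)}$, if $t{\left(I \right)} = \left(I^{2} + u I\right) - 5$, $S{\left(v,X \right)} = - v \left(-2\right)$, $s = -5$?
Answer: $6561$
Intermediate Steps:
$u = -5$
$S{\left(v,X \right)} = 2 v$ ($S{\left(v,X \right)} = - \left(-2\right) v = 2 v$)
$T{\left(f \right)} = 1$
$t{\left(I \right)} = -5 + I^{2} - 5 I$ ($t{\left(I \right)} = \left(I^{2} - 5 I\right) - 5 = -5 + I^{2} - 5 I$)
$t^{4}{\left(T{\left(S{\left(3,1 \right)} \right)} \right)} = \left(-5 + 1^{2} - 5\right)^{4} = \left(-5 + 1 - 5\right)^{4} = \left(-9\right)^{4} = 6561$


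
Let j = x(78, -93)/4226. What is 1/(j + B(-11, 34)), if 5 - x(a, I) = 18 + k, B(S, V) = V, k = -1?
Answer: 2113/71836 ≈ 0.029414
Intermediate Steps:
x(a, I) = -12 (x(a, I) = 5 - (18 - 1) = 5 - 1*17 = 5 - 17 = -12)
j = -6/2113 (j = -12/4226 = -12*1/4226 = -6/2113 ≈ -0.0028396)
1/(j + B(-11, 34)) = 1/(-6/2113 + 34) = 1/(71836/2113) = 2113/71836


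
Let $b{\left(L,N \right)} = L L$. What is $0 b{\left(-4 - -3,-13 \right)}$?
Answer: $0$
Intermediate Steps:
$b{\left(L,N \right)} = L^{2}$
$0 b{\left(-4 - -3,-13 \right)} = 0 \left(-4 - -3\right)^{2} = 0 \left(-4 + 3\right)^{2} = 0 \left(-1\right)^{2} = 0 \cdot 1 = 0$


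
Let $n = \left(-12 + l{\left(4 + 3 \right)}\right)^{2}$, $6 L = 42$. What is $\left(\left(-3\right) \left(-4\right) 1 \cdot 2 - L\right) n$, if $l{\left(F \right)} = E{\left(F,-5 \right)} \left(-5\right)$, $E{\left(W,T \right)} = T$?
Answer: $2873$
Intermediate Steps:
$l{\left(F \right)} = 25$ ($l{\left(F \right)} = \left(-5\right) \left(-5\right) = 25$)
$L = 7$ ($L = \frac{1}{6} \cdot 42 = 7$)
$n = 169$ ($n = \left(-12 + 25\right)^{2} = 13^{2} = 169$)
$\left(\left(-3\right) \left(-4\right) 1 \cdot 2 - L\right) n = \left(\left(-3\right) \left(-4\right) 1 \cdot 2 - 7\right) 169 = \left(12 \cdot 1 \cdot 2 - 7\right) 169 = \left(12 \cdot 2 - 7\right) 169 = \left(24 - 7\right) 169 = 17 \cdot 169 = 2873$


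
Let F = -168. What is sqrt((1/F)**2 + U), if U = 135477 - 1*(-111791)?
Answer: sqrt(6978892033)/168 ≈ 497.26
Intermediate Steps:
U = 247268 (U = 135477 + 111791 = 247268)
sqrt((1/F)**2 + U) = sqrt((1/(-168))**2 + 247268) = sqrt((-1/168)**2 + 247268) = sqrt(1/28224 + 247268) = sqrt(6978892033/28224) = sqrt(6978892033)/168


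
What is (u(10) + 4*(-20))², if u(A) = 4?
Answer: 5776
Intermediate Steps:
(u(10) + 4*(-20))² = (4 + 4*(-20))² = (4 - 80)² = (-76)² = 5776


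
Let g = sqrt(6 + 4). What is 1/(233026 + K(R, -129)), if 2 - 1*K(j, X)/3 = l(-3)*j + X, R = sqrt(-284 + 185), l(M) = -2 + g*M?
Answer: 1/(233419 + 9*I*sqrt(11)*(2 + 3*sqrt(10))) ≈ 4.2841e-6 - 6.29e-9*I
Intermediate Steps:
g = sqrt(10) ≈ 3.1623
l(M) = -2 + M*sqrt(10) (l(M) = -2 + sqrt(10)*M = -2 + M*sqrt(10))
R = 3*I*sqrt(11) (R = sqrt(-99) = 3*I*sqrt(11) ≈ 9.9499*I)
K(j, X) = 6 - 3*X - 3*j*(-2 - 3*sqrt(10)) (K(j, X) = 6 - 3*((-2 - 3*sqrt(10))*j + X) = 6 - 3*(j*(-2 - 3*sqrt(10)) + X) = 6 - 3*(X + j*(-2 - 3*sqrt(10))) = 6 + (-3*X - 3*j*(-2 - 3*sqrt(10))) = 6 - 3*X - 3*j*(-2 - 3*sqrt(10)))
1/(233026 + K(R, -129)) = 1/(233026 + (6 - 3*(-129) + 3*(3*I*sqrt(11))*(2 + 3*sqrt(10)))) = 1/(233026 + (6 + 387 + 9*I*sqrt(11)*(2 + 3*sqrt(10)))) = 1/(233026 + (393 + 9*I*sqrt(11)*(2 + 3*sqrt(10)))) = 1/(233419 + 9*I*sqrt(11)*(2 + 3*sqrt(10)))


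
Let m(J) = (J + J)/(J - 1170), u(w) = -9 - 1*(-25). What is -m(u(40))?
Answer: 16/577 ≈ 0.027730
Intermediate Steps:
u(w) = 16 (u(w) = -9 + 25 = 16)
m(J) = 2*J/(-1170 + J) (m(J) = (2*J)/(-1170 + J) = 2*J/(-1170 + J))
-m(u(40)) = -2*16/(-1170 + 16) = -2*16/(-1154) = -2*16*(-1)/1154 = -1*(-16/577) = 16/577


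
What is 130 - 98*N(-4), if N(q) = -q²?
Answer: 1698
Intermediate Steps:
130 - 98*N(-4) = 130 - (-98)*(-4)² = 130 - (-98)*16 = 130 - 98*(-16) = 130 + 1568 = 1698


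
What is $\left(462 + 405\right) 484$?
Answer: $419628$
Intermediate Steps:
$\left(462 + 405\right) 484 = 867 \cdot 484 = 419628$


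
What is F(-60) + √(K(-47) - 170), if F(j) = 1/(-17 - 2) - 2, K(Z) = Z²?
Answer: -39/19 + √2039 ≈ 43.103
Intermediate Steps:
F(j) = -39/19 (F(j) = 1/(-19) - 2 = -1/19 - 2 = -39/19)
F(-60) + √(K(-47) - 170) = -39/19 + √((-47)² - 170) = -39/19 + √(2209 - 170) = -39/19 + √2039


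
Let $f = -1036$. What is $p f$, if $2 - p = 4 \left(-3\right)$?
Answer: $-14504$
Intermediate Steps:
$p = 14$ ($p = 2 - 4 \left(-3\right) = 2 - -12 = 2 + 12 = 14$)
$p f = 14 \left(-1036\right) = -14504$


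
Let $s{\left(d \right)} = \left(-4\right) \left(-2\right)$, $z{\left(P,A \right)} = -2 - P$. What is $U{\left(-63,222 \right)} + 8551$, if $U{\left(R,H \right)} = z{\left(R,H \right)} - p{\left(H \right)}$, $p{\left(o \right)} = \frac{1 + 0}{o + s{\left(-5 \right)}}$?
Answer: $\frac{1980759}{230} \approx 8612.0$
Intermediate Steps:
$s{\left(d \right)} = 8$
$p{\left(o \right)} = \frac{1}{8 + o}$ ($p{\left(o \right)} = \frac{1 + 0}{o + 8} = 1 \frac{1}{8 + o} = \frac{1}{8 + o}$)
$U{\left(R,H \right)} = -2 - R - \frac{1}{8 + H}$ ($U{\left(R,H \right)} = \left(-2 - R\right) - \frac{1}{8 + H} = -2 - R - \frac{1}{8 + H}$)
$U{\left(-63,222 \right)} + 8551 = \frac{-1 + \left(-2 - -63\right) \left(8 + 222\right)}{8 + 222} + 8551 = \frac{-1 + \left(-2 + 63\right) 230}{230} + 8551 = \frac{-1 + 61 \cdot 230}{230} + 8551 = \frac{-1 + 14030}{230} + 8551 = \frac{1}{230} \cdot 14029 + 8551 = \frac{14029}{230} + 8551 = \frac{1980759}{230}$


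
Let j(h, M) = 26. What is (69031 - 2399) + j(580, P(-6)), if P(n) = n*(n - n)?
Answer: 66658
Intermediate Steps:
P(n) = 0 (P(n) = n*0 = 0)
(69031 - 2399) + j(580, P(-6)) = (69031 - 2399) + 26 = 66632 + 26 = 66658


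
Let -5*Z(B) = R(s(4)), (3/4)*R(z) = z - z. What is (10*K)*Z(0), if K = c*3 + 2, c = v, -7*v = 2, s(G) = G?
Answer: 0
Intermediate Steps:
R(z) = 0 (R(z) = 4*(z - z)/3 = (4/3)*0 = 0)
v = -2/7 (v = -⅐*2 = -2/7 ≈ -0.28571)
c = -2/7 ≈ -0.28571
Z(B) = 0 (Z(B) = -⅕*0 = 0)
K = 8/7 (K = -2/7*3 + 2 = -6/7 + 2 = 8/7 ≈ 1.1429)
(10*K)*Z(0) = (10*(8/7))*0 = (80/7)*0 = 0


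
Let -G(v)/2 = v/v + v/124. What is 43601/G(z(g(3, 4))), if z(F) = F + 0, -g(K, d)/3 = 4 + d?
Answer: -1351631/50 ≈ -27033.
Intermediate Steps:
g(K, d) = -12 - 3*d (g(K, d) = -3*(4 + d) = -12 - 3*d)
z(F) = F
G(v) = -2 - v/62 (G(v) = -2*(v/v + v/124) = -2*(1 + v*(1/124)) = -2*(1 + v/124) = -2 - v/62)
43601/G(z(g(3, 4))) = 43601/(-2 - (-12 - 3*4)/62) = 43601/(-2 - (-12 - 12)/62) = 43601/(-2 - 1/62*(-24)) = 43601/(-2 + 12/31) = 43601/(-50/31) = 43601*(-31/50) = -1351631/50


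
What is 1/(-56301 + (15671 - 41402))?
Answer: -1/82032 ≈ -1.2190e-5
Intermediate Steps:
1/(-56301 + (15671 - 41402)) = 1/(-56301 - 25731) = 1/(-82032) = -1/82032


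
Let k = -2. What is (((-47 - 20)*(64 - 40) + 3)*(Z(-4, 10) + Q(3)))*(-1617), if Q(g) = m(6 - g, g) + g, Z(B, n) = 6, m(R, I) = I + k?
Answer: 25952850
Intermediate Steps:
m(R, I) = -2 + I (m(R, I) = I - 2 = -2 + I)
Q(g) = -2 + 2*g (Q(g) = (-2 + g) + g = -2 + 2*g)
(((-47 - 20)*(64 - 40) + 3)*(Z(-4, 10) + Q(3)))*(-1617) = (((-47 - 20)*(64 - 40) + 3)*(6 + (-2 + 2*3)))*(-1617) = ((-67*24 + 3)*(6 + (-2 + 6)))*(-1617) = ((-1608 + 3)*(6 + 4))*(-1617) = -1605*10*(-1617) = -16050*(-1617) = 25952850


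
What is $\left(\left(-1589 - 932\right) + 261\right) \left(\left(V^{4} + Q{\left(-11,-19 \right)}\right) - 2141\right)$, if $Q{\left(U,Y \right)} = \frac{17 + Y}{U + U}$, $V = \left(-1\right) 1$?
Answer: $\frac{53198140}{11} \approx 4.8362 \cdot 10^{6}$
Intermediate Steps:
$V = -1$
$Q{\left(U,Y \right)} = \frac{17 + Y}{2 U}$
$\left(\left(-1589 - 932\right) + 261\right) \left(\left(V^{4} + Q{\left(-11,-19 \right)}\right) - 2141\right) = \left(\left(-1589 - 932\right) + 261\right) \left(\left(\left(-1\right)^{4} + \frac{17 - 19}{2 \left(-11\right)}\right) - 2141\right) = \left(\left(-1589 - 932\right) + 261\right) \left(\left(1 + \frac{1}{2} \left(- \frac{1}{11}\right) \left(-2\right)\right) - 2141\right) = \left(-2521 + 261\right) \left(\left(1 + \frac{1}{11}\right) - 2141\right) = - 2260 \left(\frac{12}{11} - 2141\right) = \left(-2260\right) \left(- \frac{23539}{11}\right) = \frac{53198140}{11}$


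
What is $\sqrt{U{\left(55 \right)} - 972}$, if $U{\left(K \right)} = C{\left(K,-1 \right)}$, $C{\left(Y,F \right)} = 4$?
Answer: $22 i \sqrt{2} \approx 31.113 i$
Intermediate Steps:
$U{\left(K \right)} = 4$
$\sqrt{U{\left(55 \right)} - 972} = \sqrt{4 - 972} = \sqrt{-968} = 22 i \sqrt{2}$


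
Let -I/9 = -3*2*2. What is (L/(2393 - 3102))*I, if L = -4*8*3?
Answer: 10368/709 ≈ 14.623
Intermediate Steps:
L = -96 (L = -32*3 = -96)
I = 108 (I = -9*(-3*2)*2 = -(-54)*2 = -9*(-12) = 108)
(L/(2393 - 3102))*I = (-96/(2393 - 3102))*108 = (-96/(-709))*108 = -1/709*(-96)*108 = (96/709)*108 = 10368/709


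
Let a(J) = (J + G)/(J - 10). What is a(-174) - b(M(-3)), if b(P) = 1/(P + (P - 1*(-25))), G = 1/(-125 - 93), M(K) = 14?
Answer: 1970337/2125936 ≈ 0.92681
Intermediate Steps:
G = -1/218 (G = 1/(-218) = -1/218 ≈ -0.0045872)
b(P) = 1/(25 + 2*P) (b(P) = 1/(P + (P + 25)) = 1/(P + (25 + P)) = 1/(25 + 2*P))
a(J) = (-1/218 + J)/(-10 + J) (a(J) = (J - 1/218)/(J - 10) = (-1/218 + J)/(-10 + J))
a(-174) - b(M(-3)) = (-1/218 - 174)/(-10 - 174) - 1/(25 + 2*14) = -37933/218/(-184) - 1/(25 + 28) = -1/184*(-37933/218) - 1/53 = 37933/40112 - 1*1/53 = 37933/40112 - 1/53 = 1970337/2125936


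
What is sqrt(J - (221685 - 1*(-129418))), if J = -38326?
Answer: I*sqrt(389429) ≈ 624.04*I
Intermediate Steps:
sqrt(J - (221685 - 1*(-129418))) = sqrt(-38326 - (221685 - 1*(-129418))) = sqrt(-38326 - (221685 + 129418)) = sqrt(-38326 - 1*351103) = sqrt(-38326 - 351103) = sqrt(-389429) = I*sqrt(389429)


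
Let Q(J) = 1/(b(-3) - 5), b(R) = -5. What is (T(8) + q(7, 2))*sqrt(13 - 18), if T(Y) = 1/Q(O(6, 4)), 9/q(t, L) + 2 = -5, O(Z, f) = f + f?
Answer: -79*I*sqrt(5)/7 ≈ -25.236*I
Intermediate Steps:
O(Z, f) = 2*f
q(t, L) = -9/7 (q(t, L) = 9/(-2 - 5) = 9/(-7) = 9*(-1/7) = -9/7)
Q(J) = -1/10 (Q(J) = 1/(-5 - 5) = 1/(-10) = -1/10)
T(Y) = -10 (T(Y) = 1/(-1/10) = -10)
(T(8) + q(7, 2))*sqrt(13 - 18) = (-10 - 9/7)*sqrt(13 - 18) = -79*I*sqrt(5)/7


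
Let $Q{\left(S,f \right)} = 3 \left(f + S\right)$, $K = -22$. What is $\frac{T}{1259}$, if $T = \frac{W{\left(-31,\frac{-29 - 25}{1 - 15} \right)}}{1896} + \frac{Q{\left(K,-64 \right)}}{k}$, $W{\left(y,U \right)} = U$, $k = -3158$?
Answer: $\frac{584907}{8794739464} \approx 6.6506 \cdot 10^{-5}$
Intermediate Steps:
$Q{\left(S,f \right)} = 3 S + 3 f$ ($Q{\left(S,f \right)} = 3 \left(S + f\right) = 3 S + 3 f$)
$T = \frac{584907}{6985496}$ ($T = \frac{\left(-29 - 25\right) \frac{1}{1 - 15}}{1896} + \frac{3 \left(-22\right) + 3 \left(-64\right)}{-3158} = - \frac{54}{-14} \cdot \frac{1}{1896} + \left(-66 - 192\right) \left(- \frac{1}{3158}\right) = \left(-54\right) \left(- \frac{1}{14}\right) \frac{1}{1896} - - \frac{129}{1579} = \frac{27}{7} \cdot \frac{1}{1896} + \frac{129}{1579} = \frac{9}{4424} + \frac{129}{1579} = \frac{584907}{6985496} \approx 0.083732$)
$\frac{T}{1259} = \frac{584907}{6985496 \cdot 1259} = \frac{584907}{6985496} \cdot \frac{1}{1259} = \frac{584907}{8794739464}$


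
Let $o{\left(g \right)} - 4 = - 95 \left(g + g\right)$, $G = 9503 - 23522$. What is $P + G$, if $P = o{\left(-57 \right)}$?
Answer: $-3185$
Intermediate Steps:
$G = -14019$
$o{\left(g \right)} = 4 - 190 g$ ($o{\left(g \right)} = 4 - 95 \left(g + g\right) = 4 - 95 \cdot 2 g = 4 - 190 g$)
$P = 10834$ ($P = 4 - -10830 = 4 + 10830 = 10834$)
$P + G = 10834 - 14019 = -3185$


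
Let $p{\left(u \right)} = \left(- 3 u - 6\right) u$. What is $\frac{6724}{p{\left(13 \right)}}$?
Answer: $- \frac{6724}{585} \approx -11.494$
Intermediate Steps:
$p{\left(u \right)} = u \left(-6 - 3 u\right)$ ($p{\left(u \right)} = \left(-6 - 3 u\right) u = u \left(-6 - 3 u\right)$)
$\frac{6724}{p{\left(13 \right)}} = \frac{6724}{\left(-3\right) 13 \left(2 + 13\right)} = \frac{6724}{\left(-3\right) 13 \cdot 15} = \frac{6724}{-585} = 6724 \left(- \frac{1}{585}\right) = - \frac{6724}{585}$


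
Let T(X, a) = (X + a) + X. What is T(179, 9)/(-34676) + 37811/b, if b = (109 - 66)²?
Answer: 1310455653/64115924 ≈ 20.439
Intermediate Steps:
b = 1849 (b = 43² = 1849)
T(X, a) = a + 2*X
T(179, 9)/(-34676) + 37811/b = (9 + 2*179)/(-34676) + 37811/1849 = (9 + 358)*(-1/34676) + 37811*(1/1849) = 367*(-1/34676) + 37811/1849 = -367/34676 + 37811/1849 = 1310455653/64115924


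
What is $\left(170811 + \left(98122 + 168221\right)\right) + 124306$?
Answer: $561460$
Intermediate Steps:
$\left(170811 + \left(98122 + 168221\right)\right) + 124306 = \left(170811 + 266343\right) + 124306 = 437154 + 124306 = 561460$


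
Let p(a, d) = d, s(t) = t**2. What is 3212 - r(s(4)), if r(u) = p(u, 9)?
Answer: 3203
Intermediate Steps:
r(u) = 9
3212 - r(s(4)) = 3212 - 1*9 = 3212 - 9 = 3203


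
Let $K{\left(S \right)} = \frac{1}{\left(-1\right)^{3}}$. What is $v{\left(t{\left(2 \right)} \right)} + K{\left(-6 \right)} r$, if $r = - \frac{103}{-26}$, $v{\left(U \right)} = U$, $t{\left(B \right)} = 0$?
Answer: $- \frac{103}{26} \approx -3.9615$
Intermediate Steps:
$K{\left(S \right)} = -1$ ($K{\left(S \right)} = \frac{1}{-1} = -1$)
$r = \frac{103}{26}$ ($r = \left(-103\right) \left(- \frac{1}{26}\right) = \frac{103}{26} \approx 3.9615$)
$v{\left(t{\left(2 \right)} \right)} + K{\left(-6 \right)} r = 0 - \frac{103}{26} = - \frac{103}{26}$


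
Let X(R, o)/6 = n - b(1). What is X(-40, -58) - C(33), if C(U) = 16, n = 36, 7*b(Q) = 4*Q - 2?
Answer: 1388/7 ≈ 198.29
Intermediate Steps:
b(Q) = -2/7 + 4*Q/7 (b(Q) = (4*Q - 2)/7 = (-2 + 4*Q)/7 = -2/7 + 4*Q/7)
X(R, o) = 1500/7 (X(R, o) = 6*(36 - (-2/7 + (4/7)*1)) = 6*(36 - (-2/7 + 4/7)) = 6*(36 - 1*2/7) = 6*(36 - 2/7) = 6*(250/7) = 1500/7)
X(-40, -58) - C(33) = 1500/7 - 1*16 = 1500/7 - 16 = 1388/7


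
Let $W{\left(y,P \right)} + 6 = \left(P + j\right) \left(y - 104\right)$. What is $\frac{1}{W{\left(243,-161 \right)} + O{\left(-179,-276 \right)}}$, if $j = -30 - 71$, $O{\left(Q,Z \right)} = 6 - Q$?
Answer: $- \frac{1}{36239} \approx -2.7595 \cdot 10^{-5}$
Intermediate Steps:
$j = -101$
$W{\left(y,P \right)} = -6 + \left(-104 + y\right) \left(-101 + P\right)$ ($W{\left(y,P \right)} = -6 + \left(P - 101\right) \left(y - 104\right) = -6 + \left(-101 + P\right) \left(-104 + y\right) = -6 + \left(-104 + y\right) \left(-101 + P\right)$)
$\frac{1}{W{\left(243,-161 \right)} + O{\left(-179,-276 \right)}} = \frac{1}{\left(10498 - -16744 - 24543 - 39123\right) + \left(6 - -179\right)} = \frac{1}{\left(10498 + 16744 - 24543 - 39123\right) + \left(6 + 179\right)} = \frac{1}{-36424 + 185} = \frac{1}{-36239} = - \frac{1}{36239}$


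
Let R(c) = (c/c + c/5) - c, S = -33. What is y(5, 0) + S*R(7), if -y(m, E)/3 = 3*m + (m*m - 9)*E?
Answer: 534/5 ≈ 106.80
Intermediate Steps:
R(c) = 1 - 4*c/5 (R(c) = (1 + c*(⅕)) - c = (1 + c/5) - c = 1 - 4*c/5)
y(m, E) = -9*m - 3*E*(-9 + m²) (y(m, E) = -3*(3*m + (m*m - 9)*E) = -3*(3*m + (m² - 9)*E) = -3*(3*m + (-9 + m²)*E) = -3*(3*m + E*(-9 + m²)) = -9*m - 3*E*(-9 + m²))
y(5, 0) + S*R(7) = (-9*5 + 27*0 - 3*0*5²) - 33*(1 - ⅘*7) = (-45 + 0 - 3*0*25) - 33*(1 - 28/5) = (-45 + 0 + 0) - 33*(-23/5) = -45 + 759/5 = 534/5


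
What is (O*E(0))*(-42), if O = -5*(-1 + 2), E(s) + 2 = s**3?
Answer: -420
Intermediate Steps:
E(s) = -2 + s**3
O = -5 (O = -5*1 = -5)
(O*E(0))*(-42) = -5*(-2 + 0**3)*(-42) = -5*(-2 + 0)*(-42) = -5*(-2)*(-42) = 10*(-42) = -420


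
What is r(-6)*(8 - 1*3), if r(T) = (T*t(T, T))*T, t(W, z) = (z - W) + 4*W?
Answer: -4320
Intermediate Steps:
t(W, z) = z + 3*W
r(T) = 4*T**3 (r(T) = (T*(T + 3*T))*T = (T*(4*T))*T = (4*T**2)*T = 4*T**3)
r(-6)*(8 - 1*3) = (4*(-6)**3)*(8 - 1*3) = (4*(-216))*(8 - 3) = -864*5 = -4320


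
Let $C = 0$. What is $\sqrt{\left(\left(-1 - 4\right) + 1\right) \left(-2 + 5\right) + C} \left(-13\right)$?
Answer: $- 26 i \sqrt{3} \approx - 45.033 i$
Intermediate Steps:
$\sqrt{\left(\left(-1 - 4\right) + 1\right) \left(-2 + 5\right) + C} \left(-13\right) = \sqrt{\left(\left(-1 - 4\right) + 1\right) \left(-2 + 5\right) + 0} \left(-13\right) = \sqrt{\left(-5 + 1\right) 3 + 0} \left(-13\right) = \sqrt{\left(-4\right) 3 + 0} \left(-13\right) = \sqrt{-12 + 0} \left(-13\right) = \sqrt{-12} \left(-13\right) = 2 i \sqrt{3} \left(-13\right) = - 26 i \sqrt{3}$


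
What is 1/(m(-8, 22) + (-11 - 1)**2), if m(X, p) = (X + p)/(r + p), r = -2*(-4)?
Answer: 15/2167 ≈ 0.0069220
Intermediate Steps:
r = 8
m(X, p) = (X + p)/(8 + p)
1/(m(-8, 22) + (-11 - 1)**2) = 1/((-8 + 22)/(8 + 22) + (-11 - 1)**2) = 1/(14/30 + (-12)**2) = 1/((1/30)*14 + 144) = 1/(7/15 + 144) = 1/(2167/15) = 15/2167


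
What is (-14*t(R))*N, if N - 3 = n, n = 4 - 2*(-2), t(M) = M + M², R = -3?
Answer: -924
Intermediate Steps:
n = 8 (n = 4 + 4 = 8)
N = 11 (N = 3 + 8 = 11)
(-14*t(R))*N = -(-42)*(1 - 3)*11 = -(-42)*(-2)*11 = -14*6*11 = -84*11 = -924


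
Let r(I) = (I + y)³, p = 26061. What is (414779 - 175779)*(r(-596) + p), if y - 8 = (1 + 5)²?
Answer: -40192760733000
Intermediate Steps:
y = 44 (y = 8 + (1 + 5)² = 8 + 6² = 8 + 36 = 44)
r(I) = (44 + I)³ (r(I) = (I + 44)³ = (44 + I)³)
(414779 - 175779)*(r(-596) + p) = (414779 - 175779)*((44 - 596)³ + 26061) = 239000*((-552)³ + 26061) = 239000*(-168196608 + 26061) = 239000*(-168170547) = -40192760733000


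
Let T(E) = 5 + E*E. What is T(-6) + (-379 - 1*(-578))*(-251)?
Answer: -49908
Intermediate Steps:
T(E) = 5 + E**2
T(-6) + (-379 - 1*(-578))*(-251) = (5 + (-6)**2) + (-379 - 1*(-578))*(-251) = (5 + 36) + (-379 + 578)*(-251) = 41 + 199*(-251) = 41 - 49949 = -49908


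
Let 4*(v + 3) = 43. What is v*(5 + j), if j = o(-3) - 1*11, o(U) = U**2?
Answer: 93/4 ≈ 23.250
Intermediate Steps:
v = 31/4 (v = -3 + (1/4)*43 = -3 + 43/4 = 31/4 ≈ 7.7500)
j = -2 (j = (-3)**2 - 1*11 = 9 - 11 = -2)
v*(5 + j) = 31*(5 - 2)/4 = (31/4)*3 = 93/4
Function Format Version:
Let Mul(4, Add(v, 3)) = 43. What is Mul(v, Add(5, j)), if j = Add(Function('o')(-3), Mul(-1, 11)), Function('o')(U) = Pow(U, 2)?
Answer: Rational(93, 4) ≈ 23.250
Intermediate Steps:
v = Rational(31, 4) (v = Add(-3, Mul(Rational(1, 4), 43)) = Add(-3, Rational(43, 4)) = Rational(31, 4) ≈ 7.7500)
j = -2 (j = Add(Pow(-3, 2), Mul(-1, 11)) = Add(9, -11) = -2)
Mul(v, Add(5, j)) = Mul(Rational(31, 4), Add(5, -2)) = Mul(Rational(31, 4), 3) = Rational(93, 4)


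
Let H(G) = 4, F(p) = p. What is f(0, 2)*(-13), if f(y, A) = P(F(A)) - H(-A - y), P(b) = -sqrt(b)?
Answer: 52 + 13*sqrt(2) ≈ 70.385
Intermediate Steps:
f(y, A) = -4 - sqrt(A) (f(y, A) = -sqrt(A) - 1*4 = -sqrt(A) - 4 = -4 - sqrt(A))
f(0, 2)*(-13) = (-4 - sqrt(2))*(-13) = 52 + 13*sqrt(2)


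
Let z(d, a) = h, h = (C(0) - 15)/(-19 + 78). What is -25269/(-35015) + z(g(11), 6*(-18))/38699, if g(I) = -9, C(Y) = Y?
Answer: 57694691604/79947683615 ≈ 0.72166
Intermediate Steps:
h = -15/59 (h = (0 - 15)/(-19 + 78) = -15/59 ≈ -0.25424)
z(d, a) = -15/59
-25269/(-35015) + z(g(11), 6*(-18))/38699 = -25269/(-35015) - 15/59/38699 = -25269*(-1/35015) - 15/59*1/38699 = 25269/35015 - 15/2283241 = 57694691604/79947683615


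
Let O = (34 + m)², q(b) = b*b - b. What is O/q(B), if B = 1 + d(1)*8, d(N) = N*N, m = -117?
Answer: 6889/72 ≈ 95.681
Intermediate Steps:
d(N) = N²
B = 9 (B = 1 + 1²*8 = 1 + 1*8 = 1 + 8 = 9)
q(b) = b² - b
O = 6889 (O = (34 - 117)² = (-83)² = 6889)
O/q(B) = 6889/((9*(-1 + 9))) = 6889/((9*8)) = 6889/72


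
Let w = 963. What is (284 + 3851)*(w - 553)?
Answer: 1695350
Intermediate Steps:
(284 + 3851)*(w - 553) = (284 + 3851)*(963 - 553) = 4135*410 = 1695350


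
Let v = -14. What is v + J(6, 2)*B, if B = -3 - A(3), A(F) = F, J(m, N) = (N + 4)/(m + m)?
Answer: -17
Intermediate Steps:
J(m, N) = (4 + N)/(2*m) (J(m, N) = (4 + N)/((2*m)) = (4 + N)*(1/(2*m)) = (4 + N)/(2*m))
B = -6 (B = -3 - 1*3 = -3 - 3 = -6)
v + J(6, 2)*B = -14 + ((1/2)*(4 + 2)/6)*(-6) = -14 + ((1/2)*(1/6)*6)*(-6) = -14 + (1/2)*(-6) = -14 - 3 = -17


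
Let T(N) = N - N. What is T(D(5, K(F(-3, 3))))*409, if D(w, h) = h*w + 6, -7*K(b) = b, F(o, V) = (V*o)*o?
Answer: 0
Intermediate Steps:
F(o, V) = V*o²
K(b) = -b/7
D(w, h) = 6 + h*w
T(N) = 0
T(D(5, K(F(-3, 3))))*409 = 0*409 = 0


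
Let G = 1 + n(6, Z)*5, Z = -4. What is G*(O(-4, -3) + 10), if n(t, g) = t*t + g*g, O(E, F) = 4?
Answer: 3654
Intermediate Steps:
n(t, g) = g**2 + t**2 (n(t, g) = t**2 + g**2 = g**2 + t**2)
G = 261 (G = 1 + ((-4)**2 + 6**2)*5 = 1 + (16 + 36)*5 = 1 + 52*5 = 1 + 260 = 261)
G*(O(-4, -3) + 10) = 261*(4 + 10) = 261*14 = 3654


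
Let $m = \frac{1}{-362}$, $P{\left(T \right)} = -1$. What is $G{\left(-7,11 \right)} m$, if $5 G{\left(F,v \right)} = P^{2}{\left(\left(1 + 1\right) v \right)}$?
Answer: $- \frac{1}{1810} \approx -0.00055249$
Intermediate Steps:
$G{\left(F,v \right)} = \frac{1}{5}$ ($G{\left(F,v \right)} = \frac{\left(-1\right)^{2}}{5} = \frac{1}{5} \cdot 1 = \frac{1}{5}$)
$m = - \frac{1}{362} \approx -0.0027624$
$G{\left(-7,11 \right)} m = \frac{1}{5} \left(- \frac{1}{362}\right) = - \frac{1}{1810}$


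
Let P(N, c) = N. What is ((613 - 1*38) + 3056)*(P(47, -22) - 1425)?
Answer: -5003518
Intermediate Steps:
((613 - 1*38) + 3056)*(P(47, -22) - 1425) = ((613 - 1*38) + 3056)*(47 - 1425) = ((613 - 38) + 3056)*(-1378) = (575 + 3056)*(-1378) = 3631*(-1378) = -5003518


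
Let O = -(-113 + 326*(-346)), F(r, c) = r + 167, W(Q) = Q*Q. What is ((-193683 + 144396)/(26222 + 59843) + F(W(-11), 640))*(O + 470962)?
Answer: 2063352820449/12295 ≈ 1.6782e+8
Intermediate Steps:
W(Q) = Q²
F(r, c) = 167 + r
O = 112909 (O = -(-113 - 112796) = -1*(-112909) = 112909)
((-193683 + 144396)/(26222 + 59843) + F(W(-11), 640))*(O + 470962) = ((-193683 + 144396)/(26222 + 59843) + (167 + (-11)²))*(112909 + 470962) = (-49287/86065 + (167 + 121))*583871 = (-49287*1/86065 + 288)*583871 = (-7041/12295 + 288)*583871 = (3533919/12295)*583871 = 2063352820449/12295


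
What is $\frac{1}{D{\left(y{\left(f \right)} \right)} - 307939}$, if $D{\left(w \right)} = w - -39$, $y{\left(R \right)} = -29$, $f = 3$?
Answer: $- \frac{1}{307929} \approx -3.2475 \cdot 10^{-6}$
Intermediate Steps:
$D{\left(w \right)} = 39 + w$ ($D{\left(w \right)} = w + 39 = 39 + w$)
$\frac{1}{D{\left(y{\left(f \right)} \right)} - 307939} = \frac{1}{\left(39 - 29\right) - 307939} = \frac{1}{10 - 307939} = \frac{1}{-307929} = - \frac{1}{307929}$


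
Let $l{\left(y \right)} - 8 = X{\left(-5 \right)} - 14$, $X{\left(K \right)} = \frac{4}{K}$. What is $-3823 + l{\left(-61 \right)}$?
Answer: $- \frac{19149}{5} \approx -3829.8$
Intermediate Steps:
$l{\left(y \right)} = - \frac{34}{5}$ ($l{\left(y \right)} = 8 - \left(14 - \frac{4}{-5}\right) = 8 + \left(4 \left(- \frac{1}{5}\right) - 14\right) = 8 - \frac{74}{5} = - \frac{34}{5}$)
$-3823 + l{\left(-61 \right)} = -3823 - \frac{34}{5} = - \frac{19149}{5}$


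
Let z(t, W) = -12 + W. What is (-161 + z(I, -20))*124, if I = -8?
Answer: -23932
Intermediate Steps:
(-161 + z(I, -20))*124 = (-161 + (-12 - 20))*124 = (-161 - 32)*124 = -193*124 = -23932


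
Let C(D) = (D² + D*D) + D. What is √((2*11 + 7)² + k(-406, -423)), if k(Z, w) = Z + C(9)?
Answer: √606 ≈ 24.617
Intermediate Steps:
C(D) = D + 2*D² (C(D) = (D² + D²) + D = 2*D² + D = D + 2*D²)
k(Z, w) = 171 + Z (k(Z, w) = Z + 9*(1 + 2*9) = Z + 9*(1 + 18) = Z + 9*19 = Z + 171 = 171 + Z)
√((2*11 + 7)² + k(-406, -423)) = √((2*11 + 7)² + (171 - 406)) = √((22 + 7)² - 235) = √(29² - 235) = √(841 - 235) = √606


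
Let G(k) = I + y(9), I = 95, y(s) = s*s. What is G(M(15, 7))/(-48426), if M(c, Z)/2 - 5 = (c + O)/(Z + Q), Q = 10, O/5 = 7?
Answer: -88/24213 ≈ -0.0036344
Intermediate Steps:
O = 35 (O = 5*7 = 35)
y(s) = s**2
M(c, Z) = 10 + 2*(35 + c)/(10 + Z) (M(c, Z) = 10 + 2*((c + 35)/(Z + 10)) = 10 + 2*((35 + c)/(10 + Z)) = 10 + 2*(35 + c)/(10 + Z))
G(k) = 176 (G(k) = 95 + 9**2 = 95 + 81 = 176)
G(M(15, 7))/(-48426) = 176/(-48426) = 176*(-1/48426) = -88/24213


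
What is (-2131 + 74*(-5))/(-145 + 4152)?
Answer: -2501/4007 ≈ -0.62416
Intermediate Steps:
(-2131 + 74*(-5))/(-145 + 4152) = (-2131 - 370)/4007 = -2501*1/4007 = -2501/4007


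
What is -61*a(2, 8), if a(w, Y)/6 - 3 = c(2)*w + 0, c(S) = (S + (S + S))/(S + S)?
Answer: -2196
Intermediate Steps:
c(S) = 3/2 (c(S) = (S + 2*S)/((2*S)) = (3*S)*(1/(2*S)) = 3/2)
a(w, Y) = 18 + 9*w (a(w, Y) = 18 + 6*(3*w/2 + 0) = 18 + 6*(3*w/2) = 18 + 9*w)
-61*a(2, 8) = -61*(18 + 9*2) = -61*(18 + 18) = -61*36 = -2196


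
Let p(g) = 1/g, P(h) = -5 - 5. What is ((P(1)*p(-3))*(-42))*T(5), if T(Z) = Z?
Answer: -700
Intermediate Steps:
P(h) = -10
((P(1)*p(-3))*(-42))*T(5) = (-10/(-3)*(-42))*5 = (-10*(-⅓)*(-42))*5 = ((10/3)*(-42))*5 = -140*5 = -700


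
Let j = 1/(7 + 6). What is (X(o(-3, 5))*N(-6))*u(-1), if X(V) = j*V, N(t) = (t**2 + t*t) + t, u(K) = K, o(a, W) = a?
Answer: 198/13 ≈ 15.231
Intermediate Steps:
j = 1/13 ≈ 0.076923
N(t) = t + 2*t**2 (N(t) = (t**2 + t**2) + t = 2*t**2 + t = t + 2*t**2)
X(V) = V/13
(X(o(-3, 5))*N(-6))*u(-1) = (((1/13)*(-3))*(-6*(1 + 2*(-6))))*(-1) = -(-18)*(1 - 12)/13*(-1) = -(-18)*(-11)/13*(-1) = -3/13*66*(-1) = -198/13*(-1) = 198/13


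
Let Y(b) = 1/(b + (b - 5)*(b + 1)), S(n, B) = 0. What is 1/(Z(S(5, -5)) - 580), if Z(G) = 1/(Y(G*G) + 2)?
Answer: -9/5215 ≈ -0.0017258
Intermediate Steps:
Y(b) = 1/(b + (1 + b)*(-5 + b)) (Y(b) = 1/(b + (-5 + b)*(1 + b)) = 1/(b + (1 + b)*(-5 + b)))
Z(G) = 1/(2 + 1/(-5 + G⁴ - 3*G²)) (Z(G) = 1/(1/(-5 + (G*G)² - 3*G*G) + 2) = 1/(1/(-5 + (G²)² - 3*G²) + 2) = 1/(1/(-5 + G⁴ - 3*G²) + 2) = 1/(2 + 1/(-5 + G⁴ - 3*G²)))
1/(Z(S(5, -5)) - 580) = 1/((5 - 1*0⁴ + 3*0²)/(9 - 2*0⁴ + 6*0²) - 580) = 1/((5 - 1*0 + 3*0)/(9 - 2*0 + 6*0) - 580) = 1/((5 + 0 + 0)/(9 + 0 + 0) - 580) = 1/(5/9 - 580) = 1/(-5215/9) = -9/5215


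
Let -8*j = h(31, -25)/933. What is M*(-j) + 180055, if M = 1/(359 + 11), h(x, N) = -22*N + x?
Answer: 497254292981/2761680 ≈ 1.8006e+5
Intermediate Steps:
h(x, N) = x - 22*N
M = 1/370 ≈ 0.0027027
j = -581/7464 (j = -(31 - 22*(-25))/(8*933) = -(31 + 550)/(8*933) = -581/(8*933) = -1/8*581/933 = -581/7464 ≈ -0.077840)
M*(-j) + 180055 = (-1*(-581/7464))/370 + 180055 = (1/370)*(581/7464) + 180055 = 581/2761680 + 180055 = 497254292981/2761680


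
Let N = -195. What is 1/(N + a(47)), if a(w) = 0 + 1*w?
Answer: -1/148 ≈ -0.0067568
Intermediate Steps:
a(w) = w (a(w) = 0 + w = w)
1/(N + a(47)) = 1/(-195 + 47) = 1/(-148) = -1/148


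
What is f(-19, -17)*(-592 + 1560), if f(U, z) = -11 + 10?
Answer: -968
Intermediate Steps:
f(U, z) = -1
f(-19, -17)*(-592 + 1560) = -(-592 + 1560) = -1*968 = -968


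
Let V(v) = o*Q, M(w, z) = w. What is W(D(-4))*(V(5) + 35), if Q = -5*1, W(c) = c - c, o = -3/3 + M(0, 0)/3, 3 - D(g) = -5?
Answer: 0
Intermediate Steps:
D(g) = 8 (D(g) = 3 - 1*(-5) = 3 + 5 = 8)
o = -1 (o = -3/3 + 0/3 = -3*⅓ + 0*(⅓) = -1 + 0 = -1)
W(c) = 0
Q = -5
V(v) = 5 (V(v) = -1*(-5) = 5)
W(D(-4))*(V(5) + 35) = 0*(5 + 35) = 0*40 = 0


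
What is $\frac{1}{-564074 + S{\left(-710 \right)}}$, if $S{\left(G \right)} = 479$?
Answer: $- \frac{1}{563595} \approx -1.7743 \cdot 10^{-6}$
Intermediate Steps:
$\frac{1}{-564074 + S{\left(-710 \right)}} = \frac{1}{-564074 + 479} = \frac{1}{-563595} = - \frac{1}{563595}$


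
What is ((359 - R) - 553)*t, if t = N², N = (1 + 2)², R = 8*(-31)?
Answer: 4374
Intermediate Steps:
R = -248
N = 9 (N = 3² = 9)
t = 81 (t = 9² = 81)
((359 - R) - 553)*t = ((359 - 1*(-248)) - 553)*81 = ((359 + 248) - 553)*81 = (607 - 553)*81 = 54*81 = 4374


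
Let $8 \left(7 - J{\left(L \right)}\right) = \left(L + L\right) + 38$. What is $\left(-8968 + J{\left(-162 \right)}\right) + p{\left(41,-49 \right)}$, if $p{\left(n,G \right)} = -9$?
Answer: $- \frac{35737}{4} \approx -8934.3$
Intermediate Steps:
$J{\left(L \right)} = \frac{9}{4} - \frac{L}{4}$ ($J{\left(L \right)} = 7 - \frac{\left(L + L\right) + 38}{8} = 7 - \frac{2 L + 38}{8} = 7 - \frac{38 + 2 L}{8} = 7 - \left(\frac{19}{4} + \frac{L}{4}\right) = \frac{9}{4} - \frac{L}{4}$)
$\left(-8968 + J{\left(-162 \right)}\right) + p{\left(41,-49 \right)} = \left(-8968 + \left(\frac{9}{4} - - \frac{81}{2}\right)\right) - 9 = \left(-8968 + \left(\frac{9}{4} + \frac{81}{2}\right)\right) - 9 = \left(-8968 + \frac{171}{4}\right) - 9 = - \frac{35701}{4} - 9 = - \frac{35737}{4}$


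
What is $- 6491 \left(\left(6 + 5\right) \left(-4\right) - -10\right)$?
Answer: $220694$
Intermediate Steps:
$- 6491 \left(\left(6 + 5\right) \left(-4\right) - -10\right) = - 6491 \left(11 \left(-4\right) + 10\right) = - 6491 \left(-44 + 10\right) = \left(-6491\right) \left(-34\right) = 220694$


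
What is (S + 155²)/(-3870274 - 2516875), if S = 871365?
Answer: -895390/6387149 ≈ -0.14019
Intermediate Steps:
(S + 155²)/(-3870274 - 2516875) = (871365 + 155²)/(-3870274 - 2516875) = (871365 + 24025)/(-6387149) = 895390*(-1/6387149) = -895390/6387149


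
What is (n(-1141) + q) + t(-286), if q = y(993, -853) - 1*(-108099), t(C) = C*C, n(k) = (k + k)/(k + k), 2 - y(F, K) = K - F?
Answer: 191744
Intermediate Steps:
y(F, K) = 2 + F - K (y(F, K) = 2 - (K - F) = 2 + (F - K) = 2 + F - K)
n(k) = 1 (n(k) = (2*k)/((2*k)) = (2*k)*(1/(2*k)) = 1)
t(C) = C²
q = 109947 (q = (2 + 993 - 1*(-853)) - 1*(-108099) = (2 + 993 + 853) + 108099 = 1848 + 108099 = 109947)
(n(-1141) + q) + t(-286) = (1 + 109947) + (-286)² = 109948 + 81796 = 191744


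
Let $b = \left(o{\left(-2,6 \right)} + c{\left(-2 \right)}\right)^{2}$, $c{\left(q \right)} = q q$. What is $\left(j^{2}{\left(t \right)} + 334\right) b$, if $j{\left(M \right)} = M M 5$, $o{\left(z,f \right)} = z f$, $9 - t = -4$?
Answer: $45718976$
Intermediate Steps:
$t = 13$ ($t = 9 - -4 = 9 + 4 = 13$)
$c{\left(q \right)} = q^{2}$
$o{\left(z,f \right)} = f z$
$j{\left(M \right)} = 5 M^{2}$ ($j{\left(M \right)} = M 5 M = 5 M^{2}$)
$b = 64$ ($b = \left(6 \left(-2\right) + \left(-2\right)^{2}\right)^{2} = \left(-12 + 4\right)^{2} = \left(-8\right)^{2} = 64$)
$\left(j^{2}{\left(t \right)} + 334\right) b = \left(\left(5 \cdot 13^{2}\right)^{2} + 334\right) 64 = \left(\left(5 \cdot 169\right)^{2} + 334\right) 64 = \left(845^{2} + 334\right) 64 = \left(714025 + 334\right) 64 = 714359 \cdot 64 = 45718976$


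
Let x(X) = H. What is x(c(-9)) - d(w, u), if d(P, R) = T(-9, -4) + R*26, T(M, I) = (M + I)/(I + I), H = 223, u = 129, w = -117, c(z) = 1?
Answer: -25061/8 ≈ -3132.6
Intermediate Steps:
T(M, I) = (I + M)/(2*I) (T(M, I) = (I + M)/((2*I)) = (I + M)*(1/(2*I)) = (I + M)/(2*I))
x(X) = 223
d(P, R) = 13/8 + 26*R (d(P, R) = (1/2)*(-4 - 9)/(-4) + R*26 = (1/2)*(-1/4)*(-13) + 26*R = 13/8 + 26*R)
x(c(-9)) - d(w, u) = 223 - (13/8 + 26*129) = 223 - (13/8 + 3354) = 223 - 1*26845/8 = 223 - 26845/8 = -25061/8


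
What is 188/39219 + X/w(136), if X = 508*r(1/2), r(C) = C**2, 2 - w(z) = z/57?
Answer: -283902205/862818 ≈ -329.04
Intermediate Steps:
w(z) = 2 - z/57
X = 127 (X = 508*(1/2)**2 = 508*(1/4) = 127)
188/39219 + X/w(136) = 188/39219 + 127/(2 - 1/57*136) = 188*(1/39219) + 127/(2 - 136/57) = 188/39219 + 127/(-22/57) = 188/39219 + 127*(-57/22) = 188/39219 - 7239/22 = -283902205/862818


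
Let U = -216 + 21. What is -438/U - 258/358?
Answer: 17749/11635 ≈ 1.5255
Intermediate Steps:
U = -195
-438/U - 258/358 = -438/(-195) - 258/358 = -438*(-1/195) - 258*1/358 = 146/65 - 129/179 = 17749/11635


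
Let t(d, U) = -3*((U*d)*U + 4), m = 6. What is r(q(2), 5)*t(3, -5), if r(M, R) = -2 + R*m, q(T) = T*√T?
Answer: -6636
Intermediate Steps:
q(T) = T^(3/2)
r(M, R) = -2 + 6*R (r(M, R) = -2 + R*6 = -2 + 6*R)
t(d, U) = -12 - 3*d*U² (t(d, U) = -3*(d*U² + 4) = -3*(4 + d*U²) = -12 - 3*d*U²)
r(q(2), 5)*t(3, -5) = (-2 + 6*5)*(-12 - 3*3*(-5)²) = (-2 + 30)*(-12 - 3*3*25) = 28*(-12 - 225) = 28*(-237) = -6636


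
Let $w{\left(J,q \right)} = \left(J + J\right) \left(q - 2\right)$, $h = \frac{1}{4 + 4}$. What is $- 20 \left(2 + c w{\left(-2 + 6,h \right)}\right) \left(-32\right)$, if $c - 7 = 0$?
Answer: $-65920$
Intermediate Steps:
$c = 7$ ($c = 7 + 0 = 7$)
$h = \frac{1}{8} \approx 0.125$
$w{\left(J,q \right)} = 2 J \left(-2 + q\right)$
$- 20 \left(2 + c w{\left(-2 + 6,h \right)}\right) \left(-32\right) = - 20 \left(2 + 7 \cdot 2 \left(-2 + 6\right) \left(-2 + \frac{1}{8}\right)\right) \left(-32\right) = - 20 \left(2 + 7 \cdot 2 \cdot 4 \left(- \frac{15}{8}\right)\right) \left(-32\right) = - 20 \left(2 + 7 \left(-15\right)\right) \left(-32\right) = - 20 \left(2 - 105\right) \left(-32\right) = \left(-20\right) \left(-103\right) \left(-32\right) = 2060 \left(-32\right) = -65920$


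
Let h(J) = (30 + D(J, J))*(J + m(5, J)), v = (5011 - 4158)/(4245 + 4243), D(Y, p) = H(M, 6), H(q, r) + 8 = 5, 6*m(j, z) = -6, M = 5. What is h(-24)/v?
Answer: -5729400/853 ≈ -6716.8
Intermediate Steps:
m(j, z) = -1 (m(j, z) = (⅙)*(-6) = -1)
H(q, r) = -3 (H(q, r) = -8 + 5 = -3)
D(Y, p) = -3
v = 853/8488 ≈ 0.10049
h(J) = -27 + 27*J (h(J) = (30 - 3)*(J - 1) = 27*(-1 + J) = -27 + 27*J)
h(-24)/v = (-27 + 27*(-24))/(853/8488) = (-27 - 648)*(8488/853) = -675*8488/853 = -5729400/853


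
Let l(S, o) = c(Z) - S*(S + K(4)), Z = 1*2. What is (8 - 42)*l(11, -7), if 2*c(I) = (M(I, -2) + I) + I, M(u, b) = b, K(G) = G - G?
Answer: 4080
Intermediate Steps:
K(G) = 0
Z = 2
c(I) = -1 + I (c(I) = ((-2 + I) + I)/2 = (-2 + 2*I)/2 = -1 + I)
l(S, o) = 1 - S² (l(S, o) = (-1 + 2) - S*(S + 0) = 1 - S*S = 1 - S²)
(8 - 42)*l(11, -7) = (8 - 42)*(1 - 1*11²) = -34*(1 - 1*121) = -34*(1 - 121) = -34*(-120) = 4080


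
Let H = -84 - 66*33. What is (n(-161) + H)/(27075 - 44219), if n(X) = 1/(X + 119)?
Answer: 95005/720048 ≈ 0.13194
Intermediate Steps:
H = -2262 (H = -84 - 2178 = -2262)
n(X) = 1/(119 + X)
(n(-161) + H)/(27075 - 44219) = (1/(119 - 161) - 2262)/(27075 - 44219) = (1/(-42) - 2262)/(-17144) = (-1/42 - 2262)*(-1/17144) = -95005/42*(-1/17144) = 95005/720048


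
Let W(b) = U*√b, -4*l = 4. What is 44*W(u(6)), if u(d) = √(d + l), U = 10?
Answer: 440*5^(¼) ≈ 657.95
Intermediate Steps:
l = -1 (l = -¼*4 = -1)
u(d) = √(-1 + d) (u(d) = √(d - 1) = √(-1 + d))
W(b) = 10*√b
44*W(u(6)) = 44*(10*√(√(-1 + 6))) = 44*(10*√(√5)) = 44*(10*5^(¼)) = 440*5^(¼)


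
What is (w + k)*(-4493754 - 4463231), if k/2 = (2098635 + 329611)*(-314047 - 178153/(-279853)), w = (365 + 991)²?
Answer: 3823030269107119101280680/279853 ≈ 1.3661e+19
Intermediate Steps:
w = 1838736 (w = 1356² = 1838736)
k = -426821623364861496/279853 (k = 2*((2098635 + 329611)*(-314047 - 178153/(-279853))) = 2*(2428246*(-314047 - 178153*(-1/279853))) = 2*(2428246*(-314047 + 178153/279853)) = 2*(2428246*(-87886816938/279853)) = 2*(-213410811682430748/279853) = -426821623364861496/279853 ≈ -1.5252e+12)
(w + k)*(-4493754 - 4463231) = (1838736 - 426821623364861496/279853)*(-4493754 - 4463231) = -426821108789075688/279853*(-8956985) = 3823030269107119101280680/279853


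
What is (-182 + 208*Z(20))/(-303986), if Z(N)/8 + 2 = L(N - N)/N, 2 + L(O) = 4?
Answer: 8359/759965 ≈ 0.010999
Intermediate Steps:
L(O) = 2 (L(O) = -2 + 4 = 2)
Z(N) = -16 + 16/N (Z(N) = -16 + 8*(2/N) = -16 + 16/N)
(-182 + 208*Z(20))/(-303986) = (-182 + 208*(-16 + 16/20))/(-303986) = (-182 + 208*(-16 + 16*(1/20)))*(-1/303986) = (-182 + 208*(-16 + ⅘))*(-1/303986) = (-182 + 208*(-76/5))*(-1/303986) = (-182 - 15808/5)*(-1/303986) = -16718/5*(-1/303986) = 8359/759965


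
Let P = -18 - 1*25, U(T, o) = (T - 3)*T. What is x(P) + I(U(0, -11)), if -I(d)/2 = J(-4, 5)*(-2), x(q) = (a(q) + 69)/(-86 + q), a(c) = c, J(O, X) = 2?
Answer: 1006/129 ≈ 7.7984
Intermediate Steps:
U(T, o) = T*(-3 + T) (U(T, o) = (-3 + T)*T = T*(-3 + T))
P = -43 (P = -18 - 25 = -43)
x(q) = (69 + q)/(-86 + q) (x(q) = (q + 69)/(-86 + q) = (69 + q)/(-86 + q))
I(d) = 8 (I(d) = -4*(-2) = -2*(-4) = 8)
x(P) + I(U(0, -11)) = (69 - 43)/(-86 - 43) + 8 = 26/(-129) + 8 = -1/129*26 + 8 = -26/129 + 8 = 1006/129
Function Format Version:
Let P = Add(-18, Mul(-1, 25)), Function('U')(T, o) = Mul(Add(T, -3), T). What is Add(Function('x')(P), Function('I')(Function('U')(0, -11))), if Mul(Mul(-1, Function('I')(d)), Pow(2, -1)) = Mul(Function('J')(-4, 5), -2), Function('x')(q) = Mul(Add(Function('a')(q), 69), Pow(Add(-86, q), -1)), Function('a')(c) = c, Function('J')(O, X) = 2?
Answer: Rational(1006, 129) ≈ 7.7984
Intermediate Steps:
Function('U')(T, o) = Mul(T, Add(-3, T)) (Function('U')(T, o) = Mul(Add(-3, T), T) = Mul(T, Add(-3, T)))
P = -43 (P = Add(-18, -25) = -43)
Function('x')(q) = Mul(Pow(Add(-86, q), -1), Add(69, q)) (Function('x')(q) = Mul(Add(q, 69), Pow(Add(-86, q), -1)) = Mul(Add(69, q), Pow(Add(-86, q), -1)) = Mul(Pow(Add(-86, q), -1), Add(69, q)))
Function('I')(d) = 8 (Function('I')(d) = Mul(-2, Mul(2, -2)) = Mul(-2, -4) = 8)
Add(Function('x')(P), Function('I')(Function('U')(0, -11))) = Add(Mul(Pow(Add(-86, -43), -1), Add(69, -43)), 8) = Add(Mul(Pow(-129, -1), 26), 8) = Add(Mul(Rational(-1, 129), 26), 8) = Add(Rational(-26, 129), 8) = Rational(1006, 129)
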